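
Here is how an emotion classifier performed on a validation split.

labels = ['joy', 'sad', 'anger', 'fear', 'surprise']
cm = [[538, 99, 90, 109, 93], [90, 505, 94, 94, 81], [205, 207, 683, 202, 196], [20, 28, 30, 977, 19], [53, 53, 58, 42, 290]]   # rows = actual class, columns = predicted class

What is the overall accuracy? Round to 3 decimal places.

0.616

Accuracy = trace / total = (538+505+683+977+290=2993) / 4856 = 2993/4856 = 0.616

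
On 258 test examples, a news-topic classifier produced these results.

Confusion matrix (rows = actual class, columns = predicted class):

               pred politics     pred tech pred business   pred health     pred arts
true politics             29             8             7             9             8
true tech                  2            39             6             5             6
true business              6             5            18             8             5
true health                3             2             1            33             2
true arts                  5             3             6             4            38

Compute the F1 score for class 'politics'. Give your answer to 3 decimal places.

One-vs-rest for 'politics': TP = diagonal; FP = other classes predicted 'politics'; FN = 'politics' predicted as other.
F1 score = 2·TP/(2·TP+FP+FN).
politics: TP=29, FP=2+6+3+5=16, FN=8+7+9+8=32 → 58/106 = 0.5472

0.547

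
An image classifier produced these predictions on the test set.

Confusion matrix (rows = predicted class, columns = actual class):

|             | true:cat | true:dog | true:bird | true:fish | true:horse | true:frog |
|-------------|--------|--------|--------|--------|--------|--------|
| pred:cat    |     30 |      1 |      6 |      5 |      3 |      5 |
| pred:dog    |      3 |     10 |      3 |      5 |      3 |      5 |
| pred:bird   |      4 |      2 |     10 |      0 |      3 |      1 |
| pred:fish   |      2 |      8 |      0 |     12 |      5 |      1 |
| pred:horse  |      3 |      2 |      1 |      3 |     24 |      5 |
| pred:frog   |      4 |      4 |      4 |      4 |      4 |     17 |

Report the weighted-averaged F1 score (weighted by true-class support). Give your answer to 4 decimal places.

Per-class F1 score (2·TP/(2·TP+FP+FN)):
  cat: TP=30, FP=1+6+5+3+5=20, FN=3+4+2+3+4=16 → 60/96 = 0.62500
  dog: TP=10, FP=3+3+5+3+5=19, FN=1+2+8+2+4=17 → 20/56 = 0.35714
  bird: TP=10, FP=4+2+0+3+1=10, FN=6+3+0+1+4=14 → 20/44 = 0.45455
  fish: TP=12, FP=2+8+0+5+1=16, FN=5+5+0+3+4=17 → 24/57 = 0.42105
  horse: TP=24, FP=3+2+1+3+5=14, FN=3+3+3+5+4=18 → 48/80 = 0.60000
  frog: TP=17, FP=4+4+4+4+4=20, FN=5+5+1+1+5=17 → 34/71 = 0.47887
Weighted-F1 score = Σ (supportᵢ/N)·F1 scoreᵢ with N=202: (46/202)·0.62500 + (27/202)·0.35714 + (24/202)·0.45455 + (29/202)·0.42105 + (42/202)·0.60000 + (34/202)·0.47887 = 0.5099

0.5099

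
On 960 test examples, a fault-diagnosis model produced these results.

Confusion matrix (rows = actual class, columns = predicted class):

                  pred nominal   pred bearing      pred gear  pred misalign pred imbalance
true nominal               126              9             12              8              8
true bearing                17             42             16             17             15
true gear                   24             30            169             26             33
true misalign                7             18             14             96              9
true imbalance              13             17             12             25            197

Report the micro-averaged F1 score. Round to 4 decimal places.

0.6563

Micro-averaging pools counts across classes: ΣTP=630, ΣFP=330, ΣFN=330.
Micro-F1 score = 2·TP/(2·TP+FP+FN) on pooled counts = 0.6563 (equals overall accuracy in single-label multiclass).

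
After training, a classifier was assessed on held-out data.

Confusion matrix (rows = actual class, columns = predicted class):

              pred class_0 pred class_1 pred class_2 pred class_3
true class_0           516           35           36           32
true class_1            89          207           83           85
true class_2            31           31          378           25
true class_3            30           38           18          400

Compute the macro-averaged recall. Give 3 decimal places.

0.729

Per-class recall (TP/(TP+FN)):
  class_0: TP=516, FN=35+36+32=103 → 516/619 = 0.8336
  class_1: TP=207, FN=89+83+85=257 → 207/464 = 0.4461
  class_2: TP=378, FN=31+31+25=87 → 378/465 = 0.8129
  class_3: TP=400, FN=30+38+18=86 → 400/486 = 0.8230
Macro-recall = mean = (0.8336 + 0.4461 + 0.8129 + 0.8230) / 4 = 0.729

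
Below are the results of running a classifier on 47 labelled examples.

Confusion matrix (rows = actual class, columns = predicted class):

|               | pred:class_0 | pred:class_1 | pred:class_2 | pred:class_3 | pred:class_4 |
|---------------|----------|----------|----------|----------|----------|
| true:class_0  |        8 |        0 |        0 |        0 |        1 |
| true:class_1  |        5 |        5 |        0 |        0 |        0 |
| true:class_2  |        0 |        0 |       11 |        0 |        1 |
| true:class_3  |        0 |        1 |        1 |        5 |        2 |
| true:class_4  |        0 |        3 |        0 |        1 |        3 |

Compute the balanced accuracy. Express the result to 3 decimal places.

Balanced accuracy = mean of per-class recall.
  class_0: recall = 8/9 = 0.8889
  class_1: recall = 5/10 = 0.5000
  class_2: recall = 11/12 = 0.9167
  class_3: recall = 5/9 = 0.5556
  class_4: recall = 3/7 = 0.4286
Mean = (0.8889 + 0.5000 + 0.9167 + 0.5556 + 0.4286) / 5 = 0.658

0.658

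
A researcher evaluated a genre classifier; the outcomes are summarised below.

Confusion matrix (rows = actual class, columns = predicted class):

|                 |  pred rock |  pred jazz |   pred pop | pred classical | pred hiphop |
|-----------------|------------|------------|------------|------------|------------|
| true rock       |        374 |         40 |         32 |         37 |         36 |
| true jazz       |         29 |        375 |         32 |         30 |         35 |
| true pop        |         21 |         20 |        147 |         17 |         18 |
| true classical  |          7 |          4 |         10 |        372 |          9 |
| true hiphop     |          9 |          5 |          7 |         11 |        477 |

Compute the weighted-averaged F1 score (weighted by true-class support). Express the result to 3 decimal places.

Per-class F1 score (2·TP/(2·TP+FP+FN)):
  rock: TP=374, FP=29+21+7+9=66, FN=40+32+37+36=145 → 748/959 = 0.7800
  jazz: TP=375, FP=40+20+4+5=69, FN=29+32+30+35=126 → 750/945 = 0.7937
  pop: TP=147, FP=32+32+10+7=81, FN=21+20+17+18=76 → 294/451 = 0.6519
  classical: TP=372, FP=37+30+17+11=95, FN=7+4+10+9=30 → 744/869 = 0.8562
  hiphop: TP=477, FP=36+35+18+9=98, FN=9+5+7+11=32 → 954/1084 = 0.8801
Weighted-F1 score = Σ (supportᵢ/N)·F1 scoreᵢ with N=2154: (519/2154)·0.7800 + (501/2154)·0.7937 + (223/2154)·0.6519 + (402/2154)·0.8562 + (509/2154)·0.8801 = 0.808

0.808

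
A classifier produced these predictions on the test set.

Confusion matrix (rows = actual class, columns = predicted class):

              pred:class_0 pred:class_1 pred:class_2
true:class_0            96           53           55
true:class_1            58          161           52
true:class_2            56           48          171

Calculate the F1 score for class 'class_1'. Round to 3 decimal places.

0.604

One-vs-rest for 'class_1': TP = diagonal; FP = other classes predicted 'class_1'; FN = 'class_1' predicted as other.
F1 score = 2·TP/(2·TP+FP+FN).
class_1: TP=161, FP=53+48=101, FN=58+52=110 → 322/533 = 0.6041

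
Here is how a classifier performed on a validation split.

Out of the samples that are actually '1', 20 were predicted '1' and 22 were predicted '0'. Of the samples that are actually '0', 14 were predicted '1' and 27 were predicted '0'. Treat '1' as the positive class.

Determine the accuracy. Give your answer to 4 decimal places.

0.5663

Accuracy = (TP+TN)/N = (20+27)/83 = 0.5663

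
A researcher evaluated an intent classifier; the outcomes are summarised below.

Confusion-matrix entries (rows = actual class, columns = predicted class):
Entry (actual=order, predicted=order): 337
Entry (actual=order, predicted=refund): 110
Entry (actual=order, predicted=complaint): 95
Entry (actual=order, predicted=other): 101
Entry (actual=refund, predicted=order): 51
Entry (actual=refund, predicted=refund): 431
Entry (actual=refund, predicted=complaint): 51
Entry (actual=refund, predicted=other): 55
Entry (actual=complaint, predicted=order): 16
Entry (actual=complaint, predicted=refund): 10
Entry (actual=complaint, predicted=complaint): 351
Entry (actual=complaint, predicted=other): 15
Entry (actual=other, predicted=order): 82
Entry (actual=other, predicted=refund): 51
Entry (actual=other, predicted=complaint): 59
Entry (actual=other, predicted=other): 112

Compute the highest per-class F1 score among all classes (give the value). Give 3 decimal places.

0.741

Per-class F1 score (2·TP/(2·TP+FP+FN)):
  order: TP=337, FP=51+16+82=149, FN=110+95+101=306 → 674/1129 = 0.5970
  refund: TP=431, FP=110+10+51=171, FN=51+51+55=157 → 862/1190 = 0.7244
  complaint: TP=351, FP=95+51+59=205, FN=16+10+15=41 → 702/948 = 0.7405
  other: TP=112, FP=101+55+15=171, FN=82+51+59=192 → 224/587 = 0.3816
Highest is class 'complaint' with F1 score = 0.741.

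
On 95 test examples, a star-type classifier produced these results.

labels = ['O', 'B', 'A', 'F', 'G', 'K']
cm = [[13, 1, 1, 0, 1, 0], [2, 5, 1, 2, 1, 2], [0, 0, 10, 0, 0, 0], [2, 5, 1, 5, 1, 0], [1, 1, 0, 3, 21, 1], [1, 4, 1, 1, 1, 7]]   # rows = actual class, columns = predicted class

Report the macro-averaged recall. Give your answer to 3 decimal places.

Per-class recall (TP/(TP+FN)):
  O: TP=13, FN=1+1+0+1+0=3 → 13/16 = 0.8125
  B: TP=5, FN=2+1+2+1+2=8 → 5/13 = 0.3846
  A: TP=10, FN=0+0+0+0+0=0 → 10/10 = 1.0000
  F: TP=5, FN=2+5+1+1+0=9 → 5/14 = 0.3571
  G: TP=21, FN=1+1+0+3+1=6 → 21/27 = 0.7778
  K: TP=7, FN=1+4+1+1+1=8 → 7/15 = 0.4667
Macro-recall = mean = (0.8125 + 0.3846 + 1.0000 + 0.3571 + 0.7778 + 0.4667) / 6 = 0.633

0.633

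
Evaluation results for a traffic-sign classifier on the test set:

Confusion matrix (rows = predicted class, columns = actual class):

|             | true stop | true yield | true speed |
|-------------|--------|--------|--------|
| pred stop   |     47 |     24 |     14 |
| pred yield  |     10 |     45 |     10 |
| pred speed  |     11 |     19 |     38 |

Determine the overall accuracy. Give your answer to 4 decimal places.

0.5963

Accuracy = trace / total = (47+45+38=130) / 218 = 130/218 = 0.5963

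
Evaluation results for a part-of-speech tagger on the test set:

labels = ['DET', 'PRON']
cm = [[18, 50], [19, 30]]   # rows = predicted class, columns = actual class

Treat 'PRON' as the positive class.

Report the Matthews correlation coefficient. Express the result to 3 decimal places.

-0.131

MCC = (TP·TN − FP·FN) / √((TP+FP)(TP+FN)(TN+FP)(TN+FN))
Numerator = 30·18 − 19·50 = -410
Denominator = √(49·80·37·68) = √9862720 = 3140.4968
MCC = -410 / 3140.4968 = -0.131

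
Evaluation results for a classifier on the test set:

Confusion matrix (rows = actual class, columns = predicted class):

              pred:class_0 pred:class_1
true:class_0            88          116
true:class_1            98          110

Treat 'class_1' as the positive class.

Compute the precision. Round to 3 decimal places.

0.487

Precision = TP/(TP+FP) = 110/(110+116) = 110/226 = 0.487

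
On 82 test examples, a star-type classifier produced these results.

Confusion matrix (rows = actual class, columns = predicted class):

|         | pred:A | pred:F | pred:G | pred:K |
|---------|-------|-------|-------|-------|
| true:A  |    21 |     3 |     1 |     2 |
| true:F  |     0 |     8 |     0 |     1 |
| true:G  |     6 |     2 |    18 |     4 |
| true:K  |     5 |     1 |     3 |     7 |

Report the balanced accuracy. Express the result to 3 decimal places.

0.676

Balanced accuracy = mean of per-class recall.
  A: recall = 21/27 = 0.7778
  F: recall = 8/9 = 0.8889
  G: recall = 18/30 = 0.6000
  K: recall = 7/16 = 0.4375
Mean = (0.7778 + 0.8889 + 0.6000 + 0.4375) / 4 = 0.676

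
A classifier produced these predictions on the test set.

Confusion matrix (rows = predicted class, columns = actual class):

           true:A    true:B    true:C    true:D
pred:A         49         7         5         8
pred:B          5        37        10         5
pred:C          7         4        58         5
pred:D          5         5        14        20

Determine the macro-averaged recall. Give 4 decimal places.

0.6584

Per-class recall (TP/(TP+FN)):
  A: TP=49, FN=5+7+5=17 → 49/66 = 0.74242
  B: TP=37, FN=7+4+5=16 → 37/53 = 0.69811
  C: TP=58, FN=5+10+14=29 → 58/87 = 0.66667
  D: TP=20, FN=8+5+5=18 → 20/38 = 0.52632
Macro-recall = mean = (0.74242 + 0.69811 + 0.66667 + 0.52632) / 4 = 0.6584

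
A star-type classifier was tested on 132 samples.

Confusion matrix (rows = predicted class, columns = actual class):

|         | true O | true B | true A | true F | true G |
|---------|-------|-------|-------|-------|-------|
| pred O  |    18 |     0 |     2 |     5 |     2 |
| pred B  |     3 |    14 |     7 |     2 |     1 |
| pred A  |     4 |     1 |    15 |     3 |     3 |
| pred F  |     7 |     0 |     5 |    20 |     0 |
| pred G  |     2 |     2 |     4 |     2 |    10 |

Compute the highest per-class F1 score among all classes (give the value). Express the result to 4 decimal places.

0.6364

Per-class F1 score (2·TP/(2·TP+FP+FN)):
  O: TP=18, FP=0+2+5+2=9, FN=3+4+7+2=16 → 36/61 = 0.59016
  B: TP=14, FP=3+7+2+1=13, FN=0+1+0+2=3 → 28/44 = 0.63636
  A: TP=15, FP=4+1+3+3=11, FN=2+7+5+4=18 → 30/59 = 0.50847
  F: TP=20, FP=7+0+5+0=12, FN=5+2+3+2=12 → 40/64 = 0.62500
  G: TP=10, FP=2+2+4+2=10, FN=2+1+3+0=6 → 20/36 = 0.55556
Highest is class 'B' with F1 score = 0.6364.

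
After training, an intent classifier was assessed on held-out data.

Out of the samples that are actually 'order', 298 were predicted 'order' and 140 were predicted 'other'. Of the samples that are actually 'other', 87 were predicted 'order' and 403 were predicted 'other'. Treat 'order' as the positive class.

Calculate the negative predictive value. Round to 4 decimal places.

0.7422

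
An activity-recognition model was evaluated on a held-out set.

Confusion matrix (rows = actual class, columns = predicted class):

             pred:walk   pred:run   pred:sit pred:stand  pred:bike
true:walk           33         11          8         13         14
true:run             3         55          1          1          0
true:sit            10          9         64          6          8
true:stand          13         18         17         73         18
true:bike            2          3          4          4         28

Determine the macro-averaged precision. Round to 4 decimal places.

0.5918

Per-class precision (TP/(TP+FP)):
  walk: TP=33, FP=3+10+13+2=28 → 33/61 = 0.54098
  run: TP=55, FP=11+9+18+3=41 → 55/96 = 0.57292
  sit: TP=64, FP=8+1+17+4=30 → 64/94 = 0.68085
  stand: TP=73, FP=13+1+6+4=24 → 73/97 = 0.75258
  bike: TP=28, FP=14+0+8+18=40 → 28/68 = 0.41176
Macro-precision = mean = (0.54098 + 0.57292 + 0.68085 + 0.75258 + 0.41176) / 5 = 0.5918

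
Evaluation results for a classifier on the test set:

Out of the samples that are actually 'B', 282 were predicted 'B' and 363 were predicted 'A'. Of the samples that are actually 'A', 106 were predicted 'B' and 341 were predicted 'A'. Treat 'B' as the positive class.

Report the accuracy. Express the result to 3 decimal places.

0.571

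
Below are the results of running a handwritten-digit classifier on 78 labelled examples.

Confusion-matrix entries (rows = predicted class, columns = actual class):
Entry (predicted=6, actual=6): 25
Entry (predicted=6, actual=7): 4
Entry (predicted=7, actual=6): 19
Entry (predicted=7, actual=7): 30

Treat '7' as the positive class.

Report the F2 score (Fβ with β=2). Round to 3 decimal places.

Fβ = (1+β²)·TP / ((1+β²)·TP + β²·FN + FP), with β²=4
= 5·30 / (5·30 + 4·4 + 19) = 0.811

0.811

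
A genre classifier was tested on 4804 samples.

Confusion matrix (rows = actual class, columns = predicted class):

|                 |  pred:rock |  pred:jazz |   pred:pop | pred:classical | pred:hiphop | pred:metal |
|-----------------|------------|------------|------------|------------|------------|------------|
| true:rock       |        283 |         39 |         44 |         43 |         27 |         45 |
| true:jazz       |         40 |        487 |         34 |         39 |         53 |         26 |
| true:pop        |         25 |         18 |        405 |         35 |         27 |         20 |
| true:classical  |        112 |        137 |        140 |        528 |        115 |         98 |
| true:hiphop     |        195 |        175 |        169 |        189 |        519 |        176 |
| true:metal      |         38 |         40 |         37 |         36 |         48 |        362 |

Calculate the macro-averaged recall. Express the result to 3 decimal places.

Per-class recall (TP/(TP+FN)):
  rock: TP=283, FN=39+44+43+27+45=198 → 283/481 = 0.5884
  jazz: TP=487, FN=40+34+39+53+26=192 → 487/679 = 0.7172
  pop: TP=405, FN=25+18+35+27+20=125 → 405/530 = 0.7642
  classical: TP=528, FN=112+137+140+115+98=602 → 528/1130 = 0.4673
  hiphop: TP=519, FN=195+175+169+189+176=904 → 519/1423 = 0.3647
  metal: TP=362, FN=38+40+37+36+48=199 → 362/561 = 0.6453
Macro-recall = mean = (0.5884 + 0.7172 + 0.7642 + 0.4673 + 0.3647 + 0.6453) / 6 = 0.591

0.591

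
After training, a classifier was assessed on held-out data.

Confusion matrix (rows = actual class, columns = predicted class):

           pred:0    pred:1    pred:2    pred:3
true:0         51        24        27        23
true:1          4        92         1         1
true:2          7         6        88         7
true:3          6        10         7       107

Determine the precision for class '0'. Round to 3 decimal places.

precision = TP/(TP+FP).
0: TP=51, FP=4+7+6=17 → 51/68 = 0.7500

0.750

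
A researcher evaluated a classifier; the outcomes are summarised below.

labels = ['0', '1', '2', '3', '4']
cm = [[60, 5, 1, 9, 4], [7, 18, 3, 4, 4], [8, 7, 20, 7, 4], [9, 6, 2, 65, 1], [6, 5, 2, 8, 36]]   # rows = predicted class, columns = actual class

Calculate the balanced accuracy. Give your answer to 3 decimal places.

Balanced accuracy = mean of per-class recall.
  0: recall = 60/90 = 0.6667
  1: recall = 18/41 = 0.4390
  2: recall = 20/28 = 0.7143
  3: recall = 65/93 = 0.6989
  4: recall = 36/49 = 0.7347
Mean = (0.6667 + 0.4390 + 0.7143 + 0.6989 + 0.7347) / 5 = 0.651

0.651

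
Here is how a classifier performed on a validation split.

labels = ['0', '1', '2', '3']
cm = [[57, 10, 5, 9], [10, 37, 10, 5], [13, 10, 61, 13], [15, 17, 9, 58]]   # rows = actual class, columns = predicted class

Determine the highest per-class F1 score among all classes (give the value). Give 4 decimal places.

Per-class F1 score (2·TP/(2·TP+FP+FN)):
  0: TP=57, FP=10+13+15=38, FN=10+5+9=24 → 114/176 = 0.64773
  1: TP=37, FP=10+10+17=37, FN=10+10+5=25 → 74/136 = 0.54412
  2: TP=61, FP=5+10+9=24, FN=13+10+13=36 → 122/182 = 0.67033
  3: TP=58, FP=9+5+13=27, FN=15+17+9=41 → 116/184 = 0.63043
Highest is class '2' with F1 score = 0.6703.

0.6703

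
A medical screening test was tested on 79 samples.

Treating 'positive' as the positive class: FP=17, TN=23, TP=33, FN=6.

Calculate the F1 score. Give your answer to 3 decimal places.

Precision = TP/(TP+FP) = 33/50 = 0.6600
Recall = TP/(TP+FN) = 33/39 = 0.8462
F1 = 2·TP/(2·TP+FP+FN) = 66/89 = 0.742

0.742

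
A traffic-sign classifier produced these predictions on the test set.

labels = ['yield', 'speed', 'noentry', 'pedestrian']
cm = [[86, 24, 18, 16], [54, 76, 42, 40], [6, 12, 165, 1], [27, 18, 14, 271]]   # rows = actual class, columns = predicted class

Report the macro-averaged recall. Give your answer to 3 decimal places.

0.668

Per-class recall (TP/(TP+FN)):
  yield: TP=86, FN=24+18+16=58 → 86/144 = 0.5972
  speed: TP=76, FN=54+42+40=136 → 76/212 = 0.3585
  noentry: TP=165, FN=6+12+1=19 → 165/184 = 0.8967
  pedestrian: TP=271, FN=27+18+14=59 → 271/330 = 0.8212
Macro-recall = mean = (0.5972 + 0.3585 + 0.8967 + 0.8212) / 4 = 0.668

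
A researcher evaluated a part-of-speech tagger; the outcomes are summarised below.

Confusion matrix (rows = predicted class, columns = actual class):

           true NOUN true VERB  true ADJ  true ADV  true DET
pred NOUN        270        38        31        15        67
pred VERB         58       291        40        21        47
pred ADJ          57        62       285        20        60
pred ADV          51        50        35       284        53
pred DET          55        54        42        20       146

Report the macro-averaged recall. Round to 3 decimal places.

0.595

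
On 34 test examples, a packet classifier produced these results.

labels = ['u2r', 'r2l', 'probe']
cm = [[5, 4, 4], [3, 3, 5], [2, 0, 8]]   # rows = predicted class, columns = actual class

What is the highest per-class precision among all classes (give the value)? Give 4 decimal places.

Per-class precision (TP/(TP+FP)):
  u2r: TP=5, FP=4+4=8 → 5/13 = 0.38462
  r2l: TP=3, FP=3+5=8 → 3/11 = 0.27273
  probe: TP=8, FP=2+0=2 → 8/10 = 0.80000
Highest is class 'probe' with precision = 0.8000.

0.8000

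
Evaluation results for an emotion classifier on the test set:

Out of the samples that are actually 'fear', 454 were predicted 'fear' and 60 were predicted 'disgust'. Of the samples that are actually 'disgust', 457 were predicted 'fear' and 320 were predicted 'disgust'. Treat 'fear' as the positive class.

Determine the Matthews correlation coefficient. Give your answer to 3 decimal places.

0.317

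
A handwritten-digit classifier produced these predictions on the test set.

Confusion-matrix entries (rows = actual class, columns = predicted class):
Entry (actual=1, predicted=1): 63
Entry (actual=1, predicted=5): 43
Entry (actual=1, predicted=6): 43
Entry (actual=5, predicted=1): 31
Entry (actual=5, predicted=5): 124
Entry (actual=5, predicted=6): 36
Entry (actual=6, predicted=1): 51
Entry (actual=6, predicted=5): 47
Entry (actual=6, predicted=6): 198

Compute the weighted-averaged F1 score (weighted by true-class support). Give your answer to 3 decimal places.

Per-class F1 score (2·TP/(2·TP+FP+FN)):
  1: TP=63, FP=31+51=82, FN=43+43=86 → 126/294 = 0.4286
  5: TP=124, FP=43+47=90, FN=31+36=67 → 248/405 = 0.6123
  6: TP=198, FP=43+36=79, FN=51+47=98 → 396/573 = 0.6911
Weighted-F1 score = Σ (supportᵢ/N)·F1 scoreᵢ with N=636: (149/636)·0.4286 + (191/636)·0.6123 + (296/636)·0.6911 = 0.606

0.606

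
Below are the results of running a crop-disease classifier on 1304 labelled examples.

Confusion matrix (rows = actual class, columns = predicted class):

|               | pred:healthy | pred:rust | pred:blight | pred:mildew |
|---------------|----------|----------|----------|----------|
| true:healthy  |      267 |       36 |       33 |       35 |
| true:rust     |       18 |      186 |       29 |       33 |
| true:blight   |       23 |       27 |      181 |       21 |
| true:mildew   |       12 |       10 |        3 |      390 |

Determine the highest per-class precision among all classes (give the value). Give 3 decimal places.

0.834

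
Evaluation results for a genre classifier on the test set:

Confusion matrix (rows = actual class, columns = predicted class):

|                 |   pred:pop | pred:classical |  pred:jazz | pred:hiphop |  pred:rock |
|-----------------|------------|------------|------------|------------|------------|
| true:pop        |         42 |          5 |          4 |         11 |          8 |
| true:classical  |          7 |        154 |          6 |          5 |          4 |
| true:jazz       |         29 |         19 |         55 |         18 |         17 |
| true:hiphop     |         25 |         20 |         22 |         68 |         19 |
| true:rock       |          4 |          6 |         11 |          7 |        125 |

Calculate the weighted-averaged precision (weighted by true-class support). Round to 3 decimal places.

Per-class precision (TP/(TP+FP)):
  pop: TP=42, FP=7+29+25+4=65 → 42/107 = 0.3925
  classical: TP=154, FP=5+19+20+6=50 → 154/204 = 0.7549
  jazz: TP=55, FP=4+6+22+11=43 → 55/98 = 0.5612
  hiphop: TP=68, FP=11+5+18+7=41 → 68/109 = 0.6239
  rock: TP=125, FP=8+4+17+19=48 → 125/173 = 0.7225
Weighted-precision = Σ (supportᵢ/N)·precisionᵢ with N=691: (70/691)·0.3925 + (176/691)·0.7549 + (138/691)·0.5612 + (154/691)·0.6239 + (153/691)·0.7225 = 0.643

0.643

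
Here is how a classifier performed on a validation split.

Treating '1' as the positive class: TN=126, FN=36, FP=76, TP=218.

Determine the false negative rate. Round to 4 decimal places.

FNR = FN/(FN+TP) = 36/(36+218) = 0.1417

0.1417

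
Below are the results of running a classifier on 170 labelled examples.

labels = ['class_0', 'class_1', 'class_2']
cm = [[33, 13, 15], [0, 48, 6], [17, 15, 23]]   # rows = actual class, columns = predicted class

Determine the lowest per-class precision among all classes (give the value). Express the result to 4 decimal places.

0.5227

Per-class precision (TP/(TP+FP)):
  class_0: TP=33, FP=0+17=17 → 33/50 = 0.66000
  class_1: TP=48, FP=13+15=28 → 48/76 = 0.63158
  class_2: TP=23, FP=15+6=21 → 23/44 = 0.52273
Lowest is class 'class_2' with precision = 0.5227.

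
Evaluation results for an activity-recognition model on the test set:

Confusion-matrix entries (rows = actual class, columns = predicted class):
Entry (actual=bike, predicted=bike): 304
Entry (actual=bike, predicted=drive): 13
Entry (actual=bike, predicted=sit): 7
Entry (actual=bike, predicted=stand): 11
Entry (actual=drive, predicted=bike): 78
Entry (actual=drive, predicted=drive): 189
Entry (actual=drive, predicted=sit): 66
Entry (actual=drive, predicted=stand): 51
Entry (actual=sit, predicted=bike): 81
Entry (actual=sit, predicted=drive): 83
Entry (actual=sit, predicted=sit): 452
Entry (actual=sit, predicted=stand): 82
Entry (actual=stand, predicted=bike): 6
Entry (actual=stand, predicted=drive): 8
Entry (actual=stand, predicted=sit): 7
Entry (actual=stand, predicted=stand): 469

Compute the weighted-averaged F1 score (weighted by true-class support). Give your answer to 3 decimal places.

0.733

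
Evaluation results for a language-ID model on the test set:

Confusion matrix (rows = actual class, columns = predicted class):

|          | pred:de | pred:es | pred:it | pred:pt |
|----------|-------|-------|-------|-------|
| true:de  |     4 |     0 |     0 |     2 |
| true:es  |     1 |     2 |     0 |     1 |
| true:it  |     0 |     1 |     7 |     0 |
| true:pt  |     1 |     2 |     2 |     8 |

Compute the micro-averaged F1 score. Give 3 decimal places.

Micro-averaging pools counts across classes: ΣTP=21, ΣFP=10, ΣFN=10.
Micro-F1 score = 2·TP/(2·TP+FP+FN) on pooled counts = 0.677 (equals overall accuracy in single-label multiclass).

0.677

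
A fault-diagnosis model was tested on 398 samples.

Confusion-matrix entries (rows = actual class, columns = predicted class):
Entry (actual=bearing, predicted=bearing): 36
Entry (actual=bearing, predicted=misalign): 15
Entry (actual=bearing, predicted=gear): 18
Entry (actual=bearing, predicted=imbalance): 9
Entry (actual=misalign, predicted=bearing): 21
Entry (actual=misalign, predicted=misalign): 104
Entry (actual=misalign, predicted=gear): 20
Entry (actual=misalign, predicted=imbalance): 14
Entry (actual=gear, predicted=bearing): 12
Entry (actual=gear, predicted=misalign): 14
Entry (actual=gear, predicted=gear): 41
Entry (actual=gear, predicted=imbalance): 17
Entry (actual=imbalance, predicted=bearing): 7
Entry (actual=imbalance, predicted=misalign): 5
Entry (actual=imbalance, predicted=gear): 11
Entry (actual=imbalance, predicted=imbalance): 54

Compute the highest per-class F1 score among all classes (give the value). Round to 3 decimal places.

0.700

Per-class F1 score (2·TP/(2·TP+FP+FN)):
  bearing: TP=36, FP=21+12+7=40, FN=15+18+9=42 → 72/154 = 0.4675
  misalign: TP=104, FP=15+14+5=34, FN=21+20+14=55 → 208/297 = 0.7003
  gear: TP=41, FP=18+20+11=49, FN=12+14+17=43 → 82/174 = 0.4713
  imbalance: TP=54, FP=9+14+17=40, FN=7+5+11=23 → 108/171 = 0.6316
Highest is class 'misalign' with F1 score = 0.700.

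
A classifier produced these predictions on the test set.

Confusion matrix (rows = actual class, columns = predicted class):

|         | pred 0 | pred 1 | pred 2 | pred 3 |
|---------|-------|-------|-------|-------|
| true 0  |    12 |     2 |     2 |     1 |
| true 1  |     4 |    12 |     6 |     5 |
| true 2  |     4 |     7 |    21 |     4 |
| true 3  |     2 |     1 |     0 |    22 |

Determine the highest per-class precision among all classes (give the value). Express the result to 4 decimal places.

Per-class precision (TP/(TP+FP)):
  0: TP=12, FP=4+4+2=10 → 12/22 = 0.54545
  1: TP=12, FP=2+7+1=10 → 12/22 = 0.54545
  2: TP=21, FP=2+6+0=8 → 21/29 = 0.72414
  3: TP=22, FP=1+5+4=10 → 22/32 = 0.68750
Highest is class '2' with precision = 0.7241.

0.7241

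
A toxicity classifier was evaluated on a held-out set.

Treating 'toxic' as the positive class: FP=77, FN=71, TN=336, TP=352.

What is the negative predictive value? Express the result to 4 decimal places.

0.8256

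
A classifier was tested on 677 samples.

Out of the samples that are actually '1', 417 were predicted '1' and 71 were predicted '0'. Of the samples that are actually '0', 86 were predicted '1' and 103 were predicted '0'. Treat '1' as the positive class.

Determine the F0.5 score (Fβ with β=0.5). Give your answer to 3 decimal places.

Fβ = (1+β²)·TP / ((1+β²)·TP + β²·FN + FP), with β²=1/4
= 1.25·417 / (1.25·417 + 0.25·71 + 86) = 0.834

0.834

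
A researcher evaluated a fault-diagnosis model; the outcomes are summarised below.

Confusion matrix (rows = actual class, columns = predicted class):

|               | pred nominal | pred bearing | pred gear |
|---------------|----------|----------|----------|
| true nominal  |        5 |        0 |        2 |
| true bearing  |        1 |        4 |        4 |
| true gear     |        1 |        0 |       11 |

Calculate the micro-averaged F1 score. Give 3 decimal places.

0.714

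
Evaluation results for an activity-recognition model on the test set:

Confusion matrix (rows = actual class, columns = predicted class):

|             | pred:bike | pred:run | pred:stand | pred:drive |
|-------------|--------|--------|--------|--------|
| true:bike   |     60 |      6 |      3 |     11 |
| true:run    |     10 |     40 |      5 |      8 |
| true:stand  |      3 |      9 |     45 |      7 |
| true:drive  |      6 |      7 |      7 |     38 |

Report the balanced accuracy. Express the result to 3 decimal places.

0.686

Balanced accuracy = mean of per-class recall.
  bike: recall = 60/80 = 0.7500
  run: recall = 40/63 = 0.6349
  stand: recall = 45/64 = 0.7031
  drive: recall = 38/58 = 0.6552
Mean = (0.7500 + 0.6349 + 0.7031 + 0.6552) / 4 = 0.686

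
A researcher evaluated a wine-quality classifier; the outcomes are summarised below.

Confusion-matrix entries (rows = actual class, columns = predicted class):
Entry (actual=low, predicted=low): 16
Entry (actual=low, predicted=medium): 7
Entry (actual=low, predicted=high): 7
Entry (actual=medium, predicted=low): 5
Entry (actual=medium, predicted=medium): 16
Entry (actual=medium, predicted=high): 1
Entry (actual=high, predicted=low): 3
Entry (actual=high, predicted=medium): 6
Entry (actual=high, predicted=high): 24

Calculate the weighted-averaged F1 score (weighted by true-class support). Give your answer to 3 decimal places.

0.658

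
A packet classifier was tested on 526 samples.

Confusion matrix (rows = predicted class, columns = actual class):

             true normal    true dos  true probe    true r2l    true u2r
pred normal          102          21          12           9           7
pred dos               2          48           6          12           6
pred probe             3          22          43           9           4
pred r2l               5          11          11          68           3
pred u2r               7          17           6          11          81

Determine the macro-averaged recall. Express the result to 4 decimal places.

0.6475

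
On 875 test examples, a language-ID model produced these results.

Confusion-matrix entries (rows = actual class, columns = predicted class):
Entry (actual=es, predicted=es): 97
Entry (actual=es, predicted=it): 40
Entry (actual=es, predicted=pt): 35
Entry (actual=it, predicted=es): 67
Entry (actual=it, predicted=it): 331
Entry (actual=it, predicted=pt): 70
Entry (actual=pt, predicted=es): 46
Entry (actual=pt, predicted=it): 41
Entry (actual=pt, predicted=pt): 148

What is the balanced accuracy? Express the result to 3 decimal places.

0.634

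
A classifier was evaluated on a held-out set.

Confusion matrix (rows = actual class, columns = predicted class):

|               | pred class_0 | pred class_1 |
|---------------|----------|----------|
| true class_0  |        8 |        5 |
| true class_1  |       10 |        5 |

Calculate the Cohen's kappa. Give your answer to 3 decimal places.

-0.050

Observed agreement pₒ = trace/N = 13/28 = 0.4643
Expected agreement pₑ = Σ (rowᵢ·colᵢ)/N² = (13·18 + 15·10)/28² = 0.4898
κ = (pₒ − pₑ)/(1 − pₑ) = (0.4643 − 0.4898)/(1 − 0.4898) = -0.050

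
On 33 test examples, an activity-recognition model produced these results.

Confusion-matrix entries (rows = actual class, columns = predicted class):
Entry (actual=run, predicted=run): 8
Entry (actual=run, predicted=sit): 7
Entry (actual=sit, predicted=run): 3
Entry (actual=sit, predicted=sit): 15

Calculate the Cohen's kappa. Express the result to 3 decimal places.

Observed agreement pₒ = trace/N = 23/33 = 0.6970
Expected agreement pₑ = Σ (rowᵢ·colᵢ)/N² = (15·11 + 18·22)/33² = 0.5152
κ = (pₒ − pₑ)/(1 − pₑ) = (0.6970 − 0.5152)/(1 − 0.5152) = 0.375

0.375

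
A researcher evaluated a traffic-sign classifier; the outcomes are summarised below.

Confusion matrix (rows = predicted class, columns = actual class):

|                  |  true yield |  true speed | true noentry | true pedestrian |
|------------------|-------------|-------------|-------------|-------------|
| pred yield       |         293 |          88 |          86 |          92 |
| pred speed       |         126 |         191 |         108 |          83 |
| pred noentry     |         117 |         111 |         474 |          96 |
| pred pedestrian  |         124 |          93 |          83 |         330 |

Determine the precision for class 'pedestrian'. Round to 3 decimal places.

0.524

One-vs-rest for 'pedestrian': TP = diagonal; FP = other classes predicted 'pedestrian'; FN = 'pedestrian' predicted as other.
precision = TP/(TP+FP).
pedestrian: TP=330, FP=124+93+83=300 → 330/630 = 0.5238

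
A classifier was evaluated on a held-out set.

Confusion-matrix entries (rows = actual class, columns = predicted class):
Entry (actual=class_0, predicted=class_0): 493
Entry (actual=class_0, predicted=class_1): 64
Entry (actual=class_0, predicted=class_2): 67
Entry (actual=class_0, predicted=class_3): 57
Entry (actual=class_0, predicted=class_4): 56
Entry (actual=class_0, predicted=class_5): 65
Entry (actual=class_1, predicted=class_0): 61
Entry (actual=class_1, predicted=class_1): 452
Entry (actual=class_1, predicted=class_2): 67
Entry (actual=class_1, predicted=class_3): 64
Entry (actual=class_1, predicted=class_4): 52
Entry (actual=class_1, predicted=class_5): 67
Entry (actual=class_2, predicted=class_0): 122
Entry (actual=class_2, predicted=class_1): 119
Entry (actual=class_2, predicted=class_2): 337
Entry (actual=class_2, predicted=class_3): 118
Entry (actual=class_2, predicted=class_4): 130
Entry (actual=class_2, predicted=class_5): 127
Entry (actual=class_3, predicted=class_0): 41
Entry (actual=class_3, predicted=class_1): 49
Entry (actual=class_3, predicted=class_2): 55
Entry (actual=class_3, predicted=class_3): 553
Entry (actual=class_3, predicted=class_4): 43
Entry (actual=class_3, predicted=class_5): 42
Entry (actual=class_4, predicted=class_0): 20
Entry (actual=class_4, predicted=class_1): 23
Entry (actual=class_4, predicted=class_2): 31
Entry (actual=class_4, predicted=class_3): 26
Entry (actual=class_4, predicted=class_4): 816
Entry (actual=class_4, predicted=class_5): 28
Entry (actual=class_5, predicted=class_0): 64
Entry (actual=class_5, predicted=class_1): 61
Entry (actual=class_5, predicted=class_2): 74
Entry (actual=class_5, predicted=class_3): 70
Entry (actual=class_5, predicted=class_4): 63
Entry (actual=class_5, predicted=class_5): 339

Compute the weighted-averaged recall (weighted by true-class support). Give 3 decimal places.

0.608

Per-class recall (TP/(TP+FN)):
  class_0: TP=493, FN=64+67+57+56+65=309 → 493/802 = 0.6147
  class_1: TP=452, FN=61+67+64+52+67=311 → 452/763 = 0.5924
  class_2: TP=337, FN=122+119+118+130+127=616 → 337/953 = 0.3536
  class_3: TP=553, FN=41+49+55+43+42=230 → 553/783 = 0.7063
  class_4: TP=816, FN=20+23+31+26+28=128 → 816/944 = 0.8644
  class_5: TP=339, FN=64+61+74+70+63=332 → 339/671 = 0.5052
Weighted-recall = Σ (supportᵢ/N)·recallᵢ with N=4916: (802/4916)·0.6147 + (763/4916)·0.5924 + (953/4916)·0.3536 + (783/4916)·0.7063 + (944/4916)·0.8644 + (671/4916)·0.5052 = 0.608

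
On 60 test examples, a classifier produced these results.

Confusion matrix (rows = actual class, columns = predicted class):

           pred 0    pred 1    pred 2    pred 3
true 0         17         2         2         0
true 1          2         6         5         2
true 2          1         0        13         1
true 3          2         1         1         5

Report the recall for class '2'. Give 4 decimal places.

0.8667

One-vs-rest for '2': TP = diagonal; FP = other classes predicted '2'; FN = '2' predicted as other.
recall = TP/(TP+FN).
2: TP=13, FN=1+0+1=2 → 13/15 = 0.86667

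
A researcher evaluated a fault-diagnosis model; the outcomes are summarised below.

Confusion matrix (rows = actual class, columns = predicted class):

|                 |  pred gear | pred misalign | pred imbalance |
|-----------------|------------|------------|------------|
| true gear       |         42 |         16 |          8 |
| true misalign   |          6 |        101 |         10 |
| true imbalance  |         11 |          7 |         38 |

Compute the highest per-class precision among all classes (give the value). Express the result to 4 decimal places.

0.8145

Per-class precision (TP/(TP+FP)):
  gear: TP=42, FP=6+11=17 → 42/59 = 0.71186
  misalign: TP=101, FP=16+7=23 → 101/124 = 0.81452
  imbalance: TP=38, FP=8+10=18 → 38/56 = 0.67857
Highest is class 'misalign' with precision = 0.8145.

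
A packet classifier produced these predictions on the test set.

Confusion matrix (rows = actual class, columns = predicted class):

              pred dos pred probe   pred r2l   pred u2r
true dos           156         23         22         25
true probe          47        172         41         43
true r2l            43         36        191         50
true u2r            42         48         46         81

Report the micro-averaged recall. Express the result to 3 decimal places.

0.563

Micro-averaging pools counts across classes: ΣTP=600, ΣFP=466, ΣFN=466.
Micro-recall = TP/(TP+FN) on pooled counts = 0.563 (equals overall accuracy in single-label multiclass).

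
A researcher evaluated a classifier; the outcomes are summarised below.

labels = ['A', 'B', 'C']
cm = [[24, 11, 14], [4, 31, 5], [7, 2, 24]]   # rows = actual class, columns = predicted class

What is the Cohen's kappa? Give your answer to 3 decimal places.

Observed agreement pₒ = trace/N = 79/122 = 0.6475
Expected agreement pₑ = Σ (rowᵢ·colᵢ)/N² = (49·35 + 40·44 + 33·43)/122² = 0.3288
κ = (pₒ − pₑ)/(1 − pₑ) = (0.6475 − 0.3288)/(1 − 0.3288) = 0.475

0.475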